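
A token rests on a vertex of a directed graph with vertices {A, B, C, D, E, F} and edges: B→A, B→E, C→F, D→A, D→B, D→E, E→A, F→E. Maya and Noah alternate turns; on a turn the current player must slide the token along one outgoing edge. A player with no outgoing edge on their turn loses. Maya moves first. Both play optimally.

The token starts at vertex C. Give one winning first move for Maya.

Build the W/L table. Terminal = L. A non-terminal position is W if it has a move to some L; otherwise it is L.
Every edge goes from a vertex to one that appears earlier in the order A, E, B, F, D, C, so processing vertices in that order labels each vertex after all of its successors.
A: no outgoing edge → L
E: →A(L), so W
B: →A(L), so W
F: →E(W) only, which is W, so L
D: →A(L), so W
C: →F(L), so W
From C, the L positions reachable in one move are: F.

Move to F.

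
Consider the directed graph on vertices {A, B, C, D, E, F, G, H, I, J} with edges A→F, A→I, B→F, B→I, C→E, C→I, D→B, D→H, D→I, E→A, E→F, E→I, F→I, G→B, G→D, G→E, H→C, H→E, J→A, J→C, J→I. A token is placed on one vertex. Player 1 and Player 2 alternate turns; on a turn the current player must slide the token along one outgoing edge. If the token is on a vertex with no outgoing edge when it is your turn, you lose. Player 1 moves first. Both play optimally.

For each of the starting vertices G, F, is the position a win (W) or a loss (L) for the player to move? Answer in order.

Work bottom-up. With no move the player to move loses. Otherwise the position is W if at least one move leads to an L position for the opponent, and L if every move leads to a W.
Every edge goes from a vertex to one that appears earlier in the order I, F, A, E, C, J, B, H, D, G, so processing vertices in that order labels each vertex after all of its successors.
I: no outgoing edge → L
F: can move to I, which is L ⇒ W
A: can move to I, which is L ⇒ W
E: can move to I, which is L ⇒ W
C: can move to I, which is L ⇒ W
J: can move to I, which is L ⇒ W
B: can move to I, which is L ⇒ W
H: moves to C(W), E(W); every one is W ⇒ L
D: can move to H, which is L ⇒ W
G: moves to D(W), B(W), E(W); every one is W ⇒ L

G: L, F: W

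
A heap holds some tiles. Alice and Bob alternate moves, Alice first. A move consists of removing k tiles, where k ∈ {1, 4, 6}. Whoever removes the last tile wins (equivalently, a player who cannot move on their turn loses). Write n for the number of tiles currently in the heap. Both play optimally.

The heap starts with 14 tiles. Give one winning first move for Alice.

Label each position W (a win for the player to move) or L (a loss). A position with no legal move is L; any other position is W exactly when some move reaches an L, and L when every move reaches a W.
n=0: no move → L
n=1: →0(L), so W
n=2: →1(W) only, which is W, so L
n=3: →2(L), so W
n=4: →0(L), so W
n=5: →4(W), 1(W) — all W, so L
n=6: →5(L), so W
n=7: →6(W), 3(W), 1(W) — all W, so L
n=8: →7(L), so W
n=9: →5(L), so W
n=10: →9(W), 6(W), 4(W) — all W, so L
n=11: →10(L), so W
n=12: →11(W), 8(W), 6(W) — all W, so L
n=13: →12(L), so W
n=14: →10(L), so W
From 14, the L positions reachable in one move are: 10.

Remove 4, leaving 10.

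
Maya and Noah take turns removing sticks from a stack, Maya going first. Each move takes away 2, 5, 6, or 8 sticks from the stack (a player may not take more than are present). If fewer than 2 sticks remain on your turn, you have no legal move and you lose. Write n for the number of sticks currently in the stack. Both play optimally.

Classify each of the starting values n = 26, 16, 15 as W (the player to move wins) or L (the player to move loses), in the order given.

26: W, 16: W, 15: L

Positions with no move are L. A position that does have a move is losing for the player to move precisely when every available move leads to a winning position for the opponent. Fill in the labels:
n=0: no move → L
n=1: no move → L
n=2: reaches L-position 0 → W
n=3: reaches L-position 1 → W
n=4: only reaches 2(W), which is W → L
n=5: reaches L-position 0 → W
n=6: reaches L-position 4 → W
n=7: reaches L-position 1 → W
n=8: reaches L-position 0 → W
n=9: reaches L-position 4 → W
n=10: reaches L-position 4 → W
n=11: only reaches 9(W), 6(W), 5(W), 3(W), all W → L
n=12: reaches L-position 4 → W
n=13: reaches L-position 11 → W
n=14: only reaches 12(W), 9(W), 8(W), 6(W), all W → L
n=15: only reaches 13(W), 10(W), 9(W), 7(W), all W → L
n=16: reaches L-position 14 → W
n=17: reaches L-position 15 → W
n=18: only reaches 16(W), 13(W), 12(W), 10(W), all W → L
n=19: reaches L-position 14 → W
n=20: reaches L-position 18 → W
n=21: reaches L-position 15 → W
n=22: reaches L-position 14 → W
n=23: reaches L-position 18 → W
n=24: reaches L-position 18 → W
n=25: only reaches 23(W), 20(W), 19(W), 17(W), all W → L
n=26: reaches L-position 18 → W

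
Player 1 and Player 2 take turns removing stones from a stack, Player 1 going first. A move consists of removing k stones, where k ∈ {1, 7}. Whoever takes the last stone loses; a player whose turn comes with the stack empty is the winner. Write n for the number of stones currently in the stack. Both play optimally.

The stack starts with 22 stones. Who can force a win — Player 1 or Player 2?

Label each position W (a win for the player to move) or L (a loss). A position with no legal move is W; any other position is W exactly when some move reaches an L, and L when every move reaches a W.
n=0: no move; the opponent has just taken the last stone and therefore loses → W
n=1: only reaches 0(W), which is W → L
n=2: reaches L-position 1 → W
n=3: only reaches 2(W), which is W → L
n=4: reaches L-position 3 → W
n=5: only reaches 4(W), which is W → L
n=6: reaches L-position 5 → W
n=7: only reaches 6(W), 0(W), all W → L
n=8: reaches L-position 7 → W
n=9: only reaches 8(W), 2(W), all W → L
n=10: reaches L-position 9 → W
n=11: only reaches 10(W), 4(W), all W → L
n=12: reaches L-position 11 → W
n=13: only reaches 12(W), 6(W), all W → L
n=14: reaches L-position 13 → W
n=15: only reaches 14(W), 8(W), all W → L
n=16: reaches L-position 15 → W
n=17: only reaches 16(W), 10(W), all W → L
n=18: reaches L-position 17 → W
n=19: only reaches 18(W), 12(W), all W → L
n=20: reaches L-position 19 → W
n=21: only reaches 20(W), 14(W), all W → L
n=22: reaches L-position 21 → W
From 22 Player 1 can remove 1, leaving 21, reaching an L position.

Player 1 wins.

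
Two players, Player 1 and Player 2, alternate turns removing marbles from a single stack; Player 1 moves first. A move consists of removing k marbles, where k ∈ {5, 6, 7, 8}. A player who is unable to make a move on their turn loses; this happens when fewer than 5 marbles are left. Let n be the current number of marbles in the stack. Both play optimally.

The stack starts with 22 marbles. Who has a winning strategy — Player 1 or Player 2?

Player 1 wins.

Classify positions by backward induction: terminal positions (no move available) are L. From any other position, the mover wins iff some move reaches an L.
n=0: no move → L
n=1: no move → L
n=2: no move → L
n=3: no move → L
n=4: no move → L
n=5: reaches L-position 0 → W
n=6: reaches L-position 1 → W
n=7: reaches L-position 2 → W
n=8: reaches L-position 3 → W
n=9: reaches L-position 4 → W
n=10: reaches L-position 4 → W
n=11: reaches L-position 4 → W
n=12: reaches L-position 4 → W
n=13: only reaches 8(W), 7(W), 6(W), 5(W), all W → L
n=14: only reaches 9(W), 8(W), 7(W), 6(W), all W → L
n=15: only reaches 10(W), 9(W), 8(W), 7(W), all W → L
n=16: only reaches 11(W), 10(W), 9(W), 8(W), all W → L
n=17: only reaches 12(W), 11(W), 10(W), 9(W), all W → L
n=18: reaches L-position 13 → W
n=19: reaches L-position 14 → W
n=20: reaches L-position 15 → W
n=21: reaches L-position 16 → W
n=22: reaches L-position 17 → W
From 22 Player 1 can remove 5, leaving 17, reaching an L position.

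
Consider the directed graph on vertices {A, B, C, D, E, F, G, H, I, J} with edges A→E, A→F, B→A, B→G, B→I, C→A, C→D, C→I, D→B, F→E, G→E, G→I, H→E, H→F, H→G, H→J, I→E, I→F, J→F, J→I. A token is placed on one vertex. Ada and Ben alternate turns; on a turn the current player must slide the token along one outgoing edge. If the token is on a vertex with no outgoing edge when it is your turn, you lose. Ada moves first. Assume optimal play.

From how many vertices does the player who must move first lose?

Work bottom-up. With no move the player to move loses. Otherwise the position is W if at least one move leads to an L position for the opponent, and L if every move leads to a W.
Every edge goes from a vertex to one that appears earlier in the order E, F, I, J, A, G, B, D, H, C, so processing vertices in that order labels each vertex after all of its successors.
E: no outgoing edge → L
F: →E(L), so W
I: →E(L), so W
J: →I(W), F(W) — all W, so L
A: →E(L), so W
G: →E(L), so W
B: →G(W), A(W), I(W) — all W, so L
D: →B(L), so W
H: →J(L), so W
C: →D(W), A(W), I(W) — all W, so L
The L vertices are B, C, E, J; that is 4 in all.

4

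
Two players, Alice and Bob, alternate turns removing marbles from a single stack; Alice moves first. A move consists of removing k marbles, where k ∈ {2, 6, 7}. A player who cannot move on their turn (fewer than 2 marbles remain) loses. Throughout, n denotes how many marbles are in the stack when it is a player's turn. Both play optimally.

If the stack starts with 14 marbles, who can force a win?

Bob wins.

Positions with no move are L. A position that does have a move is losing for the player to move precisely when every available move leads to a winning position for the opponent. Fill in the labels:
n=0: no move → L
n=1: no move → L
n=2: →0(L), so W
n=3: →1(L), so W
n=4: →2(W) only, which is W, so L
n=5: →3(W) only, which is W, so L
n=6: →4(L), so W
n=7: →5(L), so W
n=8: →1(L), so W
n=9: →7(W), 3(W), 2(W) — all W, so L
n=10: →4(L), so W
n=11: →9(L), so W
n=12: →5(L), so W
n=13: →11(W), 7(W), 6(W) — all W, so L
n=14: →12(W), 8(W), 7(W) — all W, so L
The starting position 14 is L: whatever Alice does, the opponent receives a W position.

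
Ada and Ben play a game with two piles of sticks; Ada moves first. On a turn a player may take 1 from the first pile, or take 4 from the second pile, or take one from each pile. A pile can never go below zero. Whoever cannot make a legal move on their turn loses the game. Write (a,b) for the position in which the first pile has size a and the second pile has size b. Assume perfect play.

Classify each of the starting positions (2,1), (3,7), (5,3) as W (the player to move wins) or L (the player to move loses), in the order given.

Classify positions by backward induction: terminal positions (no move available) are L. From any other position, the mover wins iff some move reaches an L.
No move ever increases a pile, so every position that can arise here has a ≤ 5 and b ≤ 7; it is enough to label the cells with 0 ≤ a ≤ 5 and 0 ≤ b ≤ 7.
Every move lowers a or b (never raises either), so fill the grid row by row in increasing a, and left to right within a row: each cell's successors are then already labelled.
      b=0  b=1  b=2  b=3  b=4  b=5  b=6  b=7
a=0:    L    L    L    L    W    W    W    W
a=1:    W    W    W    W    W    L    L    L
a=2:    L    L    L    L    W    W    W    W
a=3:    W    W    W    W    W    L    L    L
a=4:    L    L    L    L    W    W    W    W
a=5:    W    W    W    W    W    L    L    L
Cells with no legal move (terminal, hence L): (0,0), (0,1), (0,2), (0,3).
The remaining L cells, each justified by listing all of its moves:
(1,5): only reaches (0,5)(W), (1,1)(W), (0,4)(W), all W → L
(1,6): only reaches (0,6)(W), (1,2)(W), (0,5)(W), all W → L
(1,7): only reaches (0,7)(W), (1,3)(W), (0,6)(W), all W → L
(2,0): only reaches (1,0)(W), which is W → L
(2,1): only reaches (1,1)(W), (1,0)(W), all W → L
(2,2): only reaches (1,2)(W), (1,1)(W), all W → L
(2,3): only reaches (1,3)(W), (1,2)(W), all W → L
(3,5): only reaches (2,5)(W), (3,1)(W), (2,4)(W), all W → L
(3,6): only reaches (2,6)(W), (3,2)(W), (2,5)(W), all W → L
(3,7): only reaches (2,7)(W), (3,3)(W), (2,6)(W), all W → L
(4,0): only reaches (3,0)(W), which is W → L
(4,1): only reaches (3,1)(W), (3,0)(W), all W → L
(4,2): only reaches (3,2)(W), (3,1)(W), all W → L
(4,3): only reaches (3,3)(W), (3,2)(W), all W → L
(5,5): only reaches (4,5)(W), (5,1)(W), (4,4)(W), all W → L
(5,6): only reaches (4,6)(W), (5,2)(W), (4,5)(W), all W → L
(5,7): only reaches (4,7)(W), (5,3)(W), (4,6)(W), all W → L
Every other cell has at least one move into one of the L cells above, so it is W.
(2,1): one of the L cells justified above, so L
(3,7): one of the L cells justified above, so L
(5,3): the move to (4,3) reaches an L cell, so W

(2,1): L, (3,7): L, (5,3): W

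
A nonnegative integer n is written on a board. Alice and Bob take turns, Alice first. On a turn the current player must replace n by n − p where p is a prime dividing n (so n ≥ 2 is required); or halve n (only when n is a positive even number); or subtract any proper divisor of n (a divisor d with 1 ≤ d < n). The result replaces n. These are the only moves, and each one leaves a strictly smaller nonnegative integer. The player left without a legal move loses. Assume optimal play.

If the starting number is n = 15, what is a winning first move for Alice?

Move to 14.

Work bottom-up. With no move the player to move loses. Otherwise the position is W if at least one move leads to an L position for the opponent, and L if every move leads to a W.
n=0: no move → L
n=1: no move → L
n=2: reaches L-position 0 → W
n=3: reaches L-position 0 → W
n=4: only reaches 2(W), 3(W), all W → L
n=5: reaches L-position 0 → W
n=6: reaches L-position 4 → W
n=7: reaches L-position 0 → W
n=8: reaches L-position 4 → W
n=9: only reaches 6(W), 8(W), all W → L
n=10: reaches L-position 9 → W
n=11: reaches L-position 0 → W
n=12: reaches L-position 9 → W
n=13: reaches L-position 0 → W
n=14: only reaches 7(W), 12(W), 13(W), all W → L
n=15: reaches L-position 14 → W
From 15, the L positions reachable in one move are: 14.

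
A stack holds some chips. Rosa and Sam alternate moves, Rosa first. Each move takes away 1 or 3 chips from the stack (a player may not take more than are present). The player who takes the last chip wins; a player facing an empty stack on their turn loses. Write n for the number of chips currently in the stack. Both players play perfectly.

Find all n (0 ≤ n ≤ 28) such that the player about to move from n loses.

0, 2, 4, 6, 8, 10, 12, 14, 16, 18, 20, 22, 24, 26, 28

Label each position W (a win for the player to move) or L (a loss). A position with no legal move is L; any other position is W exactly when some move reaches an L, and L when every move reaches a W.
n=0: no move → L
n=1: →0(L), so W
n=2: →1(W) only, which is W, so L
n=3: →2(L), so W
n=4: →3(W), 1(W) — all W, so L
n=5: →4(L), so W
n=6: →5(W), 3(W) — all W, so L
n=7: →6(L), so W
n=8: →7(W), 5(W) — all W, so L
n=9: →8(L), so W
n=10: →9(W), 7(W) — all W, so L
n=11: →10(L), so W
n=12: →11(W), 9(W) — all W, so L
n=13: →12(L), so W
n=14: →13(W), 11(W) — all W, so L
n=15: →14(L), so W
n=16: →15(W), 13(W) — all W, so L
n=17: →16(L), so W
n=18: →17(W), 15(W) — all W, so L
n=19: →18(L), so W
n=20: →19(W), 17(W) — all W, so L
n=21: →20(L), so W
n=22: →21(W), 19(W) — all W, so L
n=23: →22(L), so W
n=24: →23(W), 21(W) — all W, so L
n=25: →24(L), so W
n=26: →25(W), 23(W) — all W, so L
n=27: →26(L), so W
n=28: →27(W), 25(W) — all W, so L
Reading off the rows marked L gives the requested list; there are 15 such values of n.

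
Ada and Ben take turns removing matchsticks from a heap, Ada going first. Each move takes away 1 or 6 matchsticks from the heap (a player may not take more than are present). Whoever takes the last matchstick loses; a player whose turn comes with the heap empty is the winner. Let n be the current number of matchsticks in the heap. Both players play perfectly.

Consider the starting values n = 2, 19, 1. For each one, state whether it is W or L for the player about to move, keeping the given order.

Use the standard recursion: the mover wins at a terminal position; elsewhere, the mover wins exactly when some move hands the opponent an L position.
n=0: no move; the opponent has just taken the last matchstick and therefore loses → W
n=1: L (sole option 0(W) is W)
n=2: W (go to 1, an L position)
n=3: L (sole option 2(W) is W)
n=4: W (go to 3, an L position)
n=5: L (sole option 4(W) is W)
n=6: W (go to 5, an L position)
n=7: W (go to 1, an L position)
n=8: L (options 7(W), 2(W) are all W)
n=9: W (go to 8, an L position)
n=10: L (options 9(W), 4(W) are all W)
n=11: W (go to 10, an L position)
n=12: L (options 11(W), 6(W) are all W)
n=13: W (go to 12, an L position)
n=14: W (go to 8, an L position)
n=15: L (options 14(W), 9(W) are all W)
n=16: W (go to 15, an L position)
n=17: L (options 16(W), 11(W) are all W)
n=18: W (go to 17, an L position)
n=19: L (options 18(W), 13(W) are all W)

2: W, 19: L, 1: L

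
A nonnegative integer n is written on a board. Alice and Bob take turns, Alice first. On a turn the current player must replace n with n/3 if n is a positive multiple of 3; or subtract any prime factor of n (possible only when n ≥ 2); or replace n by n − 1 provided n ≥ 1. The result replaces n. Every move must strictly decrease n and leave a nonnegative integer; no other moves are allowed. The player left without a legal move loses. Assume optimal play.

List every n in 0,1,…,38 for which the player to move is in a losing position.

0, 4, 8, 14, 18, 22, 25, 27, 32, 35, 38

Compute win/loss labels from the base case upward. A position with no move is L. Any other position is W if it can reach an L in one move, else L.
n=0: no move → L
n=1: reaches L-position 0 → W
n=2: reaches L-position 0 → W
n=3: reaches L-position 0 → W
n=4: only reaches 2(W), 3(W), all W → L
n=5: reaches L-position 0 → W
n=6: reaches L-position 4 → W
n=7: reaches L-position 0 → W
n=8: only reaches 6(W), 7(W), all W → L
n=9: reaches L-position 8 → W
n=10: reaches L-position 8 → W
n=11: reaches L-position 0 → W
n=12: reaches L-position 4 → W
n=13: reaches L-position 0 → W
n=14: only reaches 7(W), 12(W), 13(W), all W → L
n=15: reaches L-position 14 → W
n=16: reaches L-position 14 → W
n=17: reaches L-position 0 → W
n=18: only reaches 6(W), 15(W), 16(W), 17(W), all W → L
n=19: reaches L-position 0 → W
n=20: reaches L-position 18 → W
n=21: reaches L-position 14 → W
n=22: only reaches 11(W), 20(W), 21(W), all W → L
n=23: reaches L-position 0 → W
n=24: reaches L-position 8 → W
n=25: only reaches 20(W), 24(W), all W → L
n=26: reaches L-position 25 → W
n=27: only reaches 9(W), 24(W), 26(W), all W → L
n=28: reaches L-position 27 → W
n=29: reaches L-position 0 → W
n=30: reaches L-position 25 → W
n=31: reaches L-position 0 → W
n=32: only reaches 30(W), 31(W), all W → L
n=33: reaches L-position 22 → W
n=34: reaches L-position 32 → W
n=35: only reaches 28(W), 30(W), 34(W), all W → L
n=36: reaches L-position 35 → W
n=37: reaches L-position 0 → W
n=38: only reaches 19(W), 36(W), 37(W), all W → L
Reading off the rows marked L gives the requested list; there are 11 such values of n.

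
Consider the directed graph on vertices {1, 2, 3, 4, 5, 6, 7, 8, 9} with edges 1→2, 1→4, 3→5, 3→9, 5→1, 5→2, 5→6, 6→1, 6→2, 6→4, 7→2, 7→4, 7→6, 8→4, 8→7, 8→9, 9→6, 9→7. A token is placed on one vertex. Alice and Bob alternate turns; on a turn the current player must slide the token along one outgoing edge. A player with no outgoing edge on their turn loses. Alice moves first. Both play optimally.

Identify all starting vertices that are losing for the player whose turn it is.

2, 4, 9

Label each position W (a win for the player to move) or L (a loss). A position with no legal move is L; any other position is W exactly when some move reaches an L, and L when every move reaches a W.
Every edge goes from a vertex to one that appears earlier in the order 2, 4, 1, 6, 7, 9, 5, 8, 3, so processing vertices in that order labels each vertex after all of its successors.
2: no outgoing edge → L
4: no outgoing edge → L
1: →4(L), so W
6: →4(L), so W
7: →4(L), so W
9: →7(W), 6(W) — all W, so L
5: →2(L), so W
8: →9(L), so W
3: →9(L), so W
Reading off the rows marked L gives the requested list; there are 3 such vertices.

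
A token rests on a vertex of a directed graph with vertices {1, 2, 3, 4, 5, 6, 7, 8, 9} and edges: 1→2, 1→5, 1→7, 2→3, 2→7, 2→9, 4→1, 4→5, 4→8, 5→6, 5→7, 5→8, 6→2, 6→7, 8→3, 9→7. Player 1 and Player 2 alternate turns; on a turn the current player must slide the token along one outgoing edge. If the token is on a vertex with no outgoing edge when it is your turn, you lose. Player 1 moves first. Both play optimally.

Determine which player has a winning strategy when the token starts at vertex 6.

Use the standard recursion: the mover loses at a terminal position; elsewhere, the mover wins exactly when some move hands the opponent an L position.
Every edge goes from a vertex to one that appears earlier in the order 3, 7, 9, 2, 8, 6, 5, 1, 4, so processing vertices in that order labels each vertex after all of its successors.
3: no outgoing edge → L
7: no outgoing edge → L
9: can move to 7, which is L ⇒ W
2: can move to 7, which is L ⇒ W
8: can move to 3, which is L ⇒ W
6: can move to 7, which is L ⇒ W
5: can move to 7, which is L ⇒ W
1: can move to 7, which is L ⇒ W
4: moves to 1(W), 5(W), 8(W); every one is W ⇒ L
From 6 Player 1 can move to 7, reaching an L position.

Player 1 wins.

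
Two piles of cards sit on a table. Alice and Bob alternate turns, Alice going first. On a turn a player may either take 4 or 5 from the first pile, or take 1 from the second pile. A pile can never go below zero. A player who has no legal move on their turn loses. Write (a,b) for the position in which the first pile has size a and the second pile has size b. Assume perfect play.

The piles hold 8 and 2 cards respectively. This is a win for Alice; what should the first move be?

Work bottom-up. With no move the player to move loses. Otherwise the position is W if at least one move leads to an L position for the opponent, and L if every move leads to a W.
No move ever increases a pile, so every position that can arise here has a ≤ 8 and b ≤ 2; it is enough to label the cells with 0 ≤ a ≤ 8 and 0 ≤ b ≤ 2.
Every move lowers a or b (never raises either), so fill the grid row by row in increasing a, and left to right within a row: each cell's successors are then already labelled.
      b=0  b=1  b=2
a=0:    L    W    L
a=1:    L    W    L
a=2:    L    W    L
a=3:    L    W    L
a=4:    W    L    W
a=5:    W    L    W
a=6:    W    L    W
a=7:    W    L    W
a=8:    W    W    W
Cells with no legal move (terminal, hence L): (0,0), (1,0), (2,0), (3,0).
The remaining L cells, each justified by listing all of its moves:
(0,2): →(0,1)(W) only, which is W, so L
(1,2): →(1,1)(W) only, which is W, so L
(2,2): →(2,1)(W) only, which is W, so L
(3,2): →(3,1)(W) only, which is W, so L
(4,1): →(0,1)(W), (4,0)(W) — all W, so L
(5,1): →(1,1)(W), (0,1)(W), (5,0)(W) — all W, so L
(6,1): →(2,1)(W), (1,1)(W), (6,0)(W) — all W, so L
(7,1): →(3,1)(W), (2,1)(W), (7,0)(W) — all W, so L
Every other cell has at least one move into one of the L cells above, so it is W.
From (8,2), the L positions reachable in one move are: (3,2).

Move to (3,2).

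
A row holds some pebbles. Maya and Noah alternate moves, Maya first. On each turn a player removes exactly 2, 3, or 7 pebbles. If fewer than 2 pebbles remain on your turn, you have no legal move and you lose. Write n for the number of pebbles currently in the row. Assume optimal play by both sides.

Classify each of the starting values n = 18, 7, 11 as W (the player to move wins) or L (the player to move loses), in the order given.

18: W, 7: W, 11: L

Label each position W (a win for the player to move) or L (a loss). A position with no legal move is L; any other position is W exactly when some move reaches an L, and L when every move reaches a W.
n=0: no move → L
n=1: no move → L
n=2: →0(L), so W
n=3: →1(L), so W
n=4: →1(L), so W
n=5: →3(W), 2(W) — all W, so L
n=6: →4(W), 3(W) — all W, so L
n=7: →5(L), so W
n=8: →6(L), so W
n=9: →6(L), so W
n=10: →8(W), 7(W), 3(W) — all W, so L
n=11: →9(W), 8(W), 4(W) — all W, so L
n=12: →10(L), so W
n=13: →11(L), so W
n=14: →11(L), so W
n=15: →13(W), 12(W), 8(W) — all W, so L
n=16: →14(W), 13(W), 9(W) — all W, so L
n=17: →15(L), so W
n=18: →16(L), so W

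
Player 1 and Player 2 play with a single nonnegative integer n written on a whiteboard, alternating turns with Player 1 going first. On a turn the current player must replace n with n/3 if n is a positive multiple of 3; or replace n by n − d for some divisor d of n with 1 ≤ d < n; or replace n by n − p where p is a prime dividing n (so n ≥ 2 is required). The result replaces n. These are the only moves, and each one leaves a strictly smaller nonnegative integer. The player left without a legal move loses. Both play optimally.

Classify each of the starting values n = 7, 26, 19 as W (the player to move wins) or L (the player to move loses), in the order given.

7: W, 26: L, 19: W

Positions with no move are L. A position that does have a move is losing for the player to move precisely when every available move leads to a winning position for the opponent. Fill in the labels:
n=0: no move → L
n=1: no move → L
n=2: reaches L-position 0 → W
n=3: reaches L-position 0 → W
n=4: only reaches 2(W), 3(W), all W → L
n=5: reaches L-position 0 → W
n=6: reaches L-position 4 → W
n=7: reaches L-position 0 → W
n=8: reaches L-position 4 → W
n=9: only reaches 3(W), 6(W), 8(W), all W → L
n=10: reaches L-position 9 → W
n=11: reaches L-position 0 → W
n=12: reaches L-position 4 → W
n=13: reaches L-position 0 → W
n=14: only reaches 7(W), 12(W), 13(W), all W → L
n=15: reaches L-position 14 → W
n=16: reaches L-position 14 → W
n=17: reaches L-position 0 → W
n=18: reaches L-position 9 → W
n=19: reaches L-position 0 → W
n=20: only reaches 10(W), 15(W), 16(W), 18(W), 19(W), all W → L
n=21: reaches L-position 14 → W
n=22: reaches L-position 20 → W
n=23: reaches L-position 0 → W
n=24: reaches L-position 20 → W
n=25: reaches L-position 20 → W
n=26: only reaches 13(W), 24(W), 25(W), all W → L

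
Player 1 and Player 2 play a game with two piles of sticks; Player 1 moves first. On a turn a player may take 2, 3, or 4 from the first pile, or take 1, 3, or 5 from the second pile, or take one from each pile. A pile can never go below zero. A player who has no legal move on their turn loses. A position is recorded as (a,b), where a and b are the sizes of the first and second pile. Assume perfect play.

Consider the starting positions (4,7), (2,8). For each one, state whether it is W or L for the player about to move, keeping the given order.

Work bottom-up. With no move the player to move loses. Otherwise the position is W if at least one move leads to an L position for the opponent, and L if every move leads to a W.
No move ever increases a pile, so every position that can arise here has a ≤ 4 and b ≤ 8; it is enough to label the cells with 0 ≤ a ≤ 4 and 0 ≤ b ≤ 8.
Every move lowers a or b (never raises either), so fill the grid row by row in increasing a, and left to right within a row: each cell's successors are then already labelled.
      b=0  b=1  b=2  b=3  b=4  b=5  b=6  b=7  b=8
a=0:    L    W    L    W    L    W    L    W    L
a=1:    L    W    L    W    L    W    L    W    L
a=2:    W    W    W    W    W    W    W    W    W
a=3:    W    L    W    L    W    L    W    L    W
a=4:    W    L    W    L    W    L    W    L    W
Cells with no legal move (terminal, hence L): (0,0), (1,0).
The remaining L cells, each justified by listing all of its moves:
(0,2): →(0,1)(W) only, which is W, so L
(0,4): →(0,3)(W), (0,1)(W) — all W, so L
(0,6): →(0,5)(W), (0,3)(W), (0,1)(W) — all W, so L
(0,8): →(0,7)(W), (0,5)(W), (0,3)(W) — all W, so L
(1,2): →(1,1)(W), (0,1)(W) — all W, so L
(1,4): →(1,3)(W), (1,1)(W), (0,3)(W) — all W, so L
(1,6): →(1,5)(W), (1,3)(W), (1,1)(W), (0,5)(W) — all W, so L
(1,8): →(1,7)(W), (1,5)(W), (1,3)(W), (0,7)(W) — all W, so L
(3,1): →(1,1)(W), (0,1)(W), (3,0)(W), (2,0)(W) — all W, so L
(3,3): →(1,3)(W), (0,3)(W), (3,2)(W), (3,0)(W), (2,2)(W) — all W, so L
(3,5): →(1,5)(W), (0,5)(W), (3,4)(W), (3,2)(W), (3,0)(W), (2,4)(W) — all W, so L
(3,7): →(1,7)(W), (0,7)(W), (3,6)(W), (3,4)(W), (3,2)(W), (2,6)(W) — all W, so L
(4,1): →(2,1)(W), (1,1)(W), (0,1)(W), (4,0)(W), (3,0)(W) — all W, so L
(4,3): →(2,3)(W), (1,3)(W), (0,3)(W), (4,2)(W), (4,0)(W), (3,2)(W) — all W, so L
(4,5): →(2,5)(W), (1,5)(W), (0,5)(W), (4,4)(W), (4,2)(W), (4,0)(W), (3,4)(W) — all W, so L
(4,7): →(2,7)(W), (1,7)(W), (0,7)(W), (4,6)(W), (4,4)(W), (4,2)(W), (3,6)(W) — all W, so L
Every other cell has at least one move into one of the L cells above, so it is W.
(4,7): one of the L cells justified above, so L
(2,8): the move to (0,8) reaches an L cell, so W

(4,7): L, (2,8): W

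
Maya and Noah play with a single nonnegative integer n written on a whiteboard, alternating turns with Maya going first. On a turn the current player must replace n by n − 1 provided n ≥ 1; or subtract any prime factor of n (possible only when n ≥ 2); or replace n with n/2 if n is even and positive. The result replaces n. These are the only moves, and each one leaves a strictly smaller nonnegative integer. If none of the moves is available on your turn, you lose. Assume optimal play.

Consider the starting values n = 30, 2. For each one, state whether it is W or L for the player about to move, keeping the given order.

Compute win/loss labels from the base case upward. A position with no move is L. Any other position is W if it can reach an L in one move, else L.
n=0: no move → L
n=1: W (go to 0, an L position)
n=2: W (go to 0, an L position)
n=3: W (go to 0, an L position)
n=4: L (options 2(W), 3(W) are all W)
n=5: W (go to 0, an L position)
n=6: W (go to 4, an L position)
n=7: W (go to 0, an L position)
n=8: W (go to 4, an L position)
n=9: L (options 6(W), 8(W) are all W)
n=10: W (go to 9, an L position)
n=11: W (go to 0, an L position)
n=12: W (go to 9, an L position)
n=13: W (go to 0, an L position)
n=14: L (options 7(W), 12(W), 13(W) are all W)
n=15: W (go to 14, an L position)
n=16: W (go to 14, an L position)
n=17: W (go to 0, an L position)
n=18: W (go to 9, an L position)
n=19: W (go to 0, an L position)
n=20: L (options 10(W), 15(W), 18(W), 19(W) are all W)
n=21: W (go to 14, an L position)
n=22: W (go to 20, an L position)
n=23: W (go to 0, an L position)
n=24: L (options 12(W), 21(W), 22(W), 23(W) are all W)
n=25: W (go to 20, an L position)
n=26: W (go to 24, an L position)
n=27: W (go to 24, an L position)
n=28: W (go to 14, an L position)
n=29: W (go to 0, an L position)
n=30: L (options 15(W), 25(W), 27(W), 28(W), 29(W) are all W)

30: L, 2: W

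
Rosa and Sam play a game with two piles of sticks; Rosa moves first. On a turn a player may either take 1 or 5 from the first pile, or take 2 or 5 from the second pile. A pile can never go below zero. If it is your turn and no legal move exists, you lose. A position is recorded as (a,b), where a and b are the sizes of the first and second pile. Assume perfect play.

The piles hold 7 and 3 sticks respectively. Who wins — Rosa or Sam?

Sam wins.

Label each position W (a win for the player to move) or L (a loss). A position with no legal move is L; any other position is W exactly when some move reaches an L, and L when every move reaches a W.
No move ever increases a pile, so every position that can arise here has a ≤ 7 and b ≤ 3; it is enough to label the cells with 0 ≤ a ≤ 7 and 0 ≤ b ≤ 3.
Every move lowers a or b (never raises either), so fill the grid row by row in increasing a, and left to right within a row: each cell's successors are then already labelled.
      b=0  b=1  b=2  b=3
a=0:    L    L    W    W
a=1:    W    W    L    L
a=2:    L    L    W    W
a=3:    W    W    L    L
a=4:    L    L    W    W
a=5:    W    W    L    L
a=6:    L    L    W    W
a=7:    W    W    L    L
Cells with no legal move (terminal, hence L): (0,0), (0,1).
The remaining L cells, each justified by listing all of its moves:
(1,2): L (options (0,2)(W), (1,0)(W) are all W)
(1,3): L (options (0,3)(W), (1,1)(W) are all W)
(2,0): L (sole option (1,0)(W) is W)
(2,1): L (sole option (1,1)(W) is W)
(3,2): L (options (2,2)(W), (3,0)(W) are all W)
(3,3): L (options (2,3)(W), (3,1)(W) are all W)
(4,0): L (sole option (3,0)(W) is W)
(4,1): L (sole option (3,1)(W) is W)
(5,2): L (options (4,2)(W), (0,2)(W), (5,0)(W) are all W)
(5,3): L (options (4,3)(W), (0,3)(W), (5,1)(W) are all W)
(6,0): L (options (5,0)(W), (1,0)(W) are all W)
(6,1): L (options (5,1)(W), (1,1)(W) are all W)
(7,2): L (options (6,2)(W), (2,2)(W), (7,0)(W) are all W)
(7,3): L (options (6,3)(W), (2,3)(W), (7,1)(W) are all W)
Every other cell has at least one move into one of the L cells above, so it is W.
The starting position (7,3) is L: whatever Rosa does, the opponent receives a W position.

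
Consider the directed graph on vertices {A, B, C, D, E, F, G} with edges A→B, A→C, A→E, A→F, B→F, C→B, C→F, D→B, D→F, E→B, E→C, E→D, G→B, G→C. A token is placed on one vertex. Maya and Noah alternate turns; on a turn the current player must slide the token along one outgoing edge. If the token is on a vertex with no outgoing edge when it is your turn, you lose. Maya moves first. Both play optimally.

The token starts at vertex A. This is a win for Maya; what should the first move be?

Move to E.

Use the standard recursion: the mover loses at a terminal position; elsewhere, the mover wins exactly when some move hands the opponent an L position.
Every edge goes from a vertex to one that appears earlier in the order F, B, C, D, E, A, G, so processing vertices in that order labels each vertex after all of its successors.
F: no outgoing edge → L
B: reaches L-position F → W
C: reaches L-position F → W
D: reaches L-position F → W
E: only reaches D(W), C(W), B(W), all W → L
A: reaches L-position E → W
G: only reaches C(W), B(W), all W → L
From A, the L positions reachable in one move are: E, F. Any move reaching one of these is winning.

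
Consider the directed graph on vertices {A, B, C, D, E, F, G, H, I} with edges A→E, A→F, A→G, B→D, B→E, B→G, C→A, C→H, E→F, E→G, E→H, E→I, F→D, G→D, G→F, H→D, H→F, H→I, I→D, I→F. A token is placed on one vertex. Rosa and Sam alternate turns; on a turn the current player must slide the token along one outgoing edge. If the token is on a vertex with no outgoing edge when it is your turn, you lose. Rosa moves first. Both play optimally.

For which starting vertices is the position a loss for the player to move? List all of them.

Label each position W (a win for the player to move) or L (a loss). A position with no legal move is L; any other position is W exactly when some move reaches an L, and L when every move reaches a W.
Every edge goes from a vertex to one that appears earlier in the order D, F, I, H, G, E, A, B, C, so processing vertices in that order labels each vertex after all of its successors.
D: no outgoing edge → L
F: →D(L), so W
I: →D(L), so W
H: →D(L), so W
G: →D(L), so W
E: →G(W), H(W), I(W), F(W) — all W, so L
A: →E(L), so W
B: →E(L), so W
C: →A(W), H(W) — all W, so L
The losing starting vertices are exactly the entries labelled L in this table (3 of them).

C, D, E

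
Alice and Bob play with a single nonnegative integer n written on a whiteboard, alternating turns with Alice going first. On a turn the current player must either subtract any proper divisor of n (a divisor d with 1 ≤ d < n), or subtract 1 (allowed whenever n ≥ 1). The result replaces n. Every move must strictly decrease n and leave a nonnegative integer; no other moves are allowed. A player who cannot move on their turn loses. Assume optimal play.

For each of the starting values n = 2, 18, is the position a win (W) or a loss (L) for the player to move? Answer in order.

Positions with no move are L. A position that does have a move is losing for the player to move precisely when every available move leads to a winning position for the opponent. Fill in the labels:
n=0: no move → L
n=1: →0(L), so W
n=2: →1(W) only, which is W, so L
n=3: →2(L), so W
n=4: →2(L), so W
n=5: →4(W) only, which is W, so L
n=6: →5(L), so W
n=7: →6(W) only, which is W, so L
n=8: →7(L), so W
n=9: →6(W), 8(W) — all W, so L
n=10: →5(L), so W
n=11: →10(W) only, which is W, so L
n=12: →9(L), so W
n=13: →12(W) only, which is W, so L
n=14: →7(L), so W
n=15: →10(W), 12(W), 14(W) — all W, so L
n=16: →15(L), so W
n=17: →16(W) only, which is W, so L
n=18: →9(L), so W

2: L, 18: W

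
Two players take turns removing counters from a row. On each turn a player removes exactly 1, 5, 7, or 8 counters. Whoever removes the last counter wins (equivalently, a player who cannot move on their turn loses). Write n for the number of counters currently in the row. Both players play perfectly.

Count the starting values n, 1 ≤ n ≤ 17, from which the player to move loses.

Classify positions by backward induction: terminal positions (no move available) are L. From any other position, the mover wins iff some move reaches an L.
n=0: no move → L
n=1: W (go to 0, an L position)
n=2: L (sole option 1(W) is W)
n=3: W (go to 2, an L position)
n=4: L (sole option 3(W) is W)
n=5: W (go to 4, an L position)
n=6: L (options 5(W), 1(W) are all W)
n=7: W (go to 6, an L position)
n=8: W (go to 0, an L position)
n=9: W (go to 4, an L position)
n=10: W (go to 2, an L position)
n=11: W (go to 6, an L position)
n=12: W (go to 4, an L position)
n=13: W (go to 6, an L position)
n=14: W (go to 6, an L position)
n=15: L (options 14(W), 10(W), 8(W), 7(W) are all W)
n=16: W (go to 15, an L position)
n=17: L (options 16(W), 12(W), 10(W), 9(W) are all W)
L entries with 1 ≤ n ≤ 17 (n=0 is outside the asked range and is not counted): n = 2, 4, 6, 15, 17; that makes 5.

5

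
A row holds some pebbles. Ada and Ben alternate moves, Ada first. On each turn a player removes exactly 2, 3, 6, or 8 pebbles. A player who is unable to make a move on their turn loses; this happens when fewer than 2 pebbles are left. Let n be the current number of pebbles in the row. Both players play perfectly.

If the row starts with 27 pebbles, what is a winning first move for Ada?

Remove 3, leaving 24.

Use the standard recursion: the mover loses at a terminal position; elsewhere, the mover wins exactly when some move hands the opponent an L position.
n=0: no move → L
n=1: no move → L
n=2: →0(L), so W
n=3: →1(L), so W
n=4: →1(L), so W
n=5: →3(W), 2(W) — all W, so L
n=6: →0(L), so W
n=7: →5(L), so W
n=8: →5(L), so W
n=9: →1(L), so W
n=10: →8(W), 7(W), 4(W), 2(W) — all W, so L
n=11: →5(L), so W
n=12: →10(L), so W
n=13: →10(L), so W
n=14: →12(W), 11(W), 8(W), 6(W) — all W, so L
n=15: →13(W), 12(W), 9(W), 7(W) — all W, so L
n=16: →14(L), so W
n=17: →15(L), so W
n=18: →15(L), so W
n=19: →17(W), 16(W), 13(W), 11(W) — all W, so L
n=20: →14(L), so W
n=21: →19(L), so W
n=22: →19(L), so W
n=23: →15(L), so W
n=24: →22(W), 21(W), 18(W), 16(W) — all W, so L
n=25: →19(L), so W
n=26: →24(L), so W
n=27: →24(L), so W
From 27, the L positions reachable in one move are: 24, 19. Any move reaching one of these is winning.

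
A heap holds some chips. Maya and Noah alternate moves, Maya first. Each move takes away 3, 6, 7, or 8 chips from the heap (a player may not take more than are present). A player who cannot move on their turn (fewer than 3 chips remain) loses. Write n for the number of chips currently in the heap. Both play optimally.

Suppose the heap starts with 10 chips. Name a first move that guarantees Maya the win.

Work bottom-up. With no move the player to move loses. Otherwise the position is W if at least one move leads to an L position for the opponent, and L if every move leads to a W.
n=0: no move → L
n=1: no move → L
n=2: no move → L
n=3: can move to 0, which is L ⇒ W
n=4: can move to 1, which is L ⇒ W
n=5: can move to 2, which is L ⇒ W
n=6: can move to 0, which is L ⇒ W
n=7: can move to 1, which is L ⇒ W
n=8: can move to 2, which is L ⇒ W
n=9: can move to 2, which is L ⇒ W
n=10: can move to 2, which is L ⇒ W
From 10, the L positions reachable in one move are: 2.

Remove 8, leaving 2.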